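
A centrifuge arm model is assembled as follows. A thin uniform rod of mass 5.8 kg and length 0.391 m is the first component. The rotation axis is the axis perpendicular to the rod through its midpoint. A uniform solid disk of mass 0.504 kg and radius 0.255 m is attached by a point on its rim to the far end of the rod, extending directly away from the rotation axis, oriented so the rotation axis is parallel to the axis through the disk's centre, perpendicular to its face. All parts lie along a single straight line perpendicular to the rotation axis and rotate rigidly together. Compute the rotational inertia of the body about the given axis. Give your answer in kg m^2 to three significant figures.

0.193

Thin rod: I_cm = (1/12)ML² = (1/12)(5.8)(0.391)² = 0.073892 kg m^2; axis through the centre, so I = 0.073892 kg m^2.
Solid disk: I_cm = (1/2)MR² = (1/2)(0.504)(0.255)² = 0.016386 kg m^2; centre at d = 0.1955 + 0.255 = 0.4505 m, so I = I_cm + Md² gives I = 0.016386 + (0.504)(0.4505)² = 0.11867 kg m^2.
Total I = 0.073892 + 0.11867 = 0.19257 kg m^2.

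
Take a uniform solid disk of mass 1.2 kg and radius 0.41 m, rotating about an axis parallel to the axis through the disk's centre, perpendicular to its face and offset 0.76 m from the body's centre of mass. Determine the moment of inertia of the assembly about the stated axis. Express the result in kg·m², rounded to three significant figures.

0.794

I_cm = (1/2)MR² = (1/2)(1.2)(0.41)² = 0.10086 kg·m²; centre at d = 0.76 m, so the parallel axis theorem gives I = 0.10086 + (1.2)(0.76)² = 0.79398 kg·m².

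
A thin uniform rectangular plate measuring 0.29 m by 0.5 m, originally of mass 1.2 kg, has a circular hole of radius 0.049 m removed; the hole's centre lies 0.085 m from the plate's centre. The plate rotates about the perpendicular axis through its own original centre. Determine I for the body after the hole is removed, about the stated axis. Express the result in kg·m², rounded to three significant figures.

Unpierced body about its centre: I₀ = (1/12)M(a²+b²) = (1/12)(1.2)[(0.29)² + (0.5)²] = 0.03341 kg·m².
The removed disk has mass m = M·πr²/(ab) = (1.2)·π(0.049)²/(0.29·0.5) = 0.062425 kg (same uniform areal density).
Its moment of inertia about the rotation axis (parallel-axis theorem): I_hole = (1/2)mr² + md² = (1/2)(0.062425)(0.049)² + (0.062425)(0.085)² = 0.00052596 kg·m².
Treating the hole as negative mass, I = I₀ − I_hole = 0.03341 − 0.00052596 = 0.032884 kg·m².

0.0329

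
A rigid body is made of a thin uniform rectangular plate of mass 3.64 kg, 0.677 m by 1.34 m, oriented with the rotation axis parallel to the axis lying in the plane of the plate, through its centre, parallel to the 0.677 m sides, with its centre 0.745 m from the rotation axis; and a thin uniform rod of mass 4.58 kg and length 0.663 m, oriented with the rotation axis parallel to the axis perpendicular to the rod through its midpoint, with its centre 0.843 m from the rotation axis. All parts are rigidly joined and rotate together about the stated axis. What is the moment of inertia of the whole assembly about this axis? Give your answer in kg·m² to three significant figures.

Rectangular plate: I_cm = (1/12)Mb² = (1/12)(3.64)(1.34)² = 0.54467 kg·m²; centre at d = 0.745 m, so I = I_cm + Md² gives I = 0.54467 + (3.64)(0.745)² = 2.565 kg·m².
Thin rod: I_cm = (1/12)ML² = (1/12)(4.58)(0.663)² = 0.16777 kg·m²; centre at d = 0.843 m, so I = I_cm + Md² gives I = 0.16777 + (4.58)(0.843)² = 3.4225 kg·m².
Total I = 2.565 + 3.4225 = 5.9875 kg·m².

5.99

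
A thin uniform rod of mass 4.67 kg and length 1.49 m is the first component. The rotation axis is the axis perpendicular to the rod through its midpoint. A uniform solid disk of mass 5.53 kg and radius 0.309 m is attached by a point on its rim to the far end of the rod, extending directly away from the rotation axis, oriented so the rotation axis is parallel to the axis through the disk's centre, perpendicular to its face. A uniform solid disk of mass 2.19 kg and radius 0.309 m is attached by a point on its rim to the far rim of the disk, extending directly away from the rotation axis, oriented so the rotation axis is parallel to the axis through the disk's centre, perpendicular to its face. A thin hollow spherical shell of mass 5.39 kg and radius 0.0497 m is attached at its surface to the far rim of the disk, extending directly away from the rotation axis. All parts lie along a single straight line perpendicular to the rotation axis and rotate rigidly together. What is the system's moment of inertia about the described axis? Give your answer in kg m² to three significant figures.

35.7

Thin rod: I_cm = (1/12)ML² = (1/12)(4.67)(1.49)² = 0.86399 kg m²; axis through the centre, so I = 0.86399 kg m².
Solid disk: I_cm = (1/2)MR² = (1/2)(5.53)(0.309)² = 0.264 kg m²; centre at d = 0.745 + 0.309 = 1.054 m, so the parallel axis theorem gives I = 0.264 + (5.53)(1.054)² = 6.4074 kg m².
Solid disk: I_cm = (1/2)MR² = (1/2)(2.19)(0.309)² = 0.10455 kg m²; centre at d = 0.745 + 0.309 + 0.309 + 0.309 = 1.672 m, so the parallel axis theorem gives I = 0.10455 + (2.19)(1.672)² = 6.2269 kg m².
Spherical shell: I_cm = (2/3)MR² = (2/3)(5.39)(0.0497)² = 0.0088759 kg m²; centre at d = 0.745 + 0.309 + 0.309 + 0.309 + 0.309 + 0.0497 = 2.0307 m, so the parallel axis theorem gives I = 0.0088759 + (5.39)(2.0307)² = 22.236 kg m².
Total I = 0.86399 + 6.4074 + 6.2269 + 22.236 = 35.734 kg m².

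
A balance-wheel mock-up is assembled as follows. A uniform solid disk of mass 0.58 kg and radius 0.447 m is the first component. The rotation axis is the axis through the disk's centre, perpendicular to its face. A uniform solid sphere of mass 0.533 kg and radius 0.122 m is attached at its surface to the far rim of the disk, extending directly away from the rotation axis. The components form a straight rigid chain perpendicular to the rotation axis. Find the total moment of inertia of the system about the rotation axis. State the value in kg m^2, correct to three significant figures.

0.234

Solid disk: I_cm = (1/2)MR² = (1/2)(0.58)(0.447)² = 0.057945 kg m^2; axis through the centre, so I = 0.057945 kg m^2.
Solid sphere: I_cm = (2/5)MR² = (2/5)(0.533)(0.122)² = 0.0031733 kg m^2; centre at d = 0.447 + 0.122 = 0.569 m, so the parallel axis theorem gives I = 0.0031733 + (0.533)(0.569)² = 0.17574 kg m^2.
Total I = 0.057945 + 0.17574 = 0.23368 kg m^2.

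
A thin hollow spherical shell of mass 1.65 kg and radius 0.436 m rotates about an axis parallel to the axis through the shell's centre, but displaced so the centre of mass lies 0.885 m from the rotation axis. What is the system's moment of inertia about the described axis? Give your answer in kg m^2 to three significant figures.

I_cm = (2/3)MR² = (2/3)(1.65)(0.436)² = 0.20911 kg m^2; centre at d = 0.885 m, so I = I_cm + Md² gives I = 0.20911 + (1.65)(0.885)² = 1.5014 kg m^2.

1.50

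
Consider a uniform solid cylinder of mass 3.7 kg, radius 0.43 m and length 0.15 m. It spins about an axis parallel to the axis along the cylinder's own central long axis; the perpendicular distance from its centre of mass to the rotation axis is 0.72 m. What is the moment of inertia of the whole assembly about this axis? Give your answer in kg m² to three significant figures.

I_cm = (1/2)MR² = (1/2)(3.7)(0.43)² = 0.34207 kg m²; centre at d = 0.72 m, so the parallel axis theorem gives I = 0.34207 + (3.7)(0.72)² = 2.2601 kg m².

2.26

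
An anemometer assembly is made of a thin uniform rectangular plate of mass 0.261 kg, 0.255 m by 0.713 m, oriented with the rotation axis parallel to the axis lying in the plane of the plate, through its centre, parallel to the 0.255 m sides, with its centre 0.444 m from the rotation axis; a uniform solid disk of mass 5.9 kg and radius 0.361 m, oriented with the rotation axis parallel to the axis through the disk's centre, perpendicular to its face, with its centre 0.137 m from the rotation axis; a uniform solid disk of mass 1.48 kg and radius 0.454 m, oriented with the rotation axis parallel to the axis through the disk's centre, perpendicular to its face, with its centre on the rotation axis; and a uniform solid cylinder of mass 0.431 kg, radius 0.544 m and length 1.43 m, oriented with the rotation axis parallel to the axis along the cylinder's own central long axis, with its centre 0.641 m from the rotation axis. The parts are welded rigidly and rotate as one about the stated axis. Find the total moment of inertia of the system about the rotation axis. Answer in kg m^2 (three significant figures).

0.951

Rectangular plate: I_cm = (1/12)Mb² = (1/12)(0.261)(0.713)² = 0.011057 kg m^2; centre at d = 0.444 m, so I = I_cm + Md² gives I = 0.011057 + (0.261)(0.444)² = 0.06251 kg m^2.
Solid disk: I_cm = (1/2)MR² = (1/2)(5.9)(0.361)² = 0.38445 kg m^2; centre at d = 0.137 m, so I = I_cm + Md² gives I = 0.38445 + (5.9)(0.137)² = 0.49518 kg m^2.
Solid disk: I_cm = (1/2)MR² = (1/2)(1.48)(0.454)² = 0.15253 kg m^2; axis through the centre, so I = 0.15253 kg m^2.
Solid cylinder: I_cm = (1/2)MR² = (1/2)(0.431)(0.544)² = 0.063774 kg m^2; centre at d = 0.641 m, so I = I_cm + Md² gives I = 0.063774 + (0.431)(0.641)² = 0.24086 kg m^2.
Total I = 0.06251 + 0.49518 + 0.15253 + 0.24086 = 0.95108 kg m^2.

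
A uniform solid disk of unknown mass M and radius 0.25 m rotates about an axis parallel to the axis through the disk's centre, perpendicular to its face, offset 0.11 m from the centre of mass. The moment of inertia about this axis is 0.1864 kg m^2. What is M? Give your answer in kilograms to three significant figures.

I = I_cm + Md² = (1/2)MR² + Md² = M·[0.5·(0.25)² + (0.11)²] = M·0.04335.
So M = 0.1864 / 0.04335 = 4.2999 kg.

4.30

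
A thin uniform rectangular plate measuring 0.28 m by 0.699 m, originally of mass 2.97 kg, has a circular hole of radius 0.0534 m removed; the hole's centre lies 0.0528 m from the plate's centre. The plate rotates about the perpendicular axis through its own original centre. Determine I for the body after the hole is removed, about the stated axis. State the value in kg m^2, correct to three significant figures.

0.140

Unpierced body about its centre: I₀ = (1/12)M(a²+b²) = (1/12)(2.97)[(0.28)² + (0.699)²] = 0.14033 kg m^2.
The removed disk has mass m = M·πr²/(ab) = (2.97)·π(0.0534)²/(0.28·0.699) = 0.13594 kg (same uniform areal density).
Its moment of inertia about the rotation axis (parallel-axis theorem): I_hole = (1/2)mr² + md² = (1/2)(0.13594)(0.0534)² + (0.13594)(0.0528)² = 0.00057281 kg m^2.
Treating the hole as negative mass, I = I₀ − I_hole = 0.14033 − 0.00057281 = 0.13976 kg m^2.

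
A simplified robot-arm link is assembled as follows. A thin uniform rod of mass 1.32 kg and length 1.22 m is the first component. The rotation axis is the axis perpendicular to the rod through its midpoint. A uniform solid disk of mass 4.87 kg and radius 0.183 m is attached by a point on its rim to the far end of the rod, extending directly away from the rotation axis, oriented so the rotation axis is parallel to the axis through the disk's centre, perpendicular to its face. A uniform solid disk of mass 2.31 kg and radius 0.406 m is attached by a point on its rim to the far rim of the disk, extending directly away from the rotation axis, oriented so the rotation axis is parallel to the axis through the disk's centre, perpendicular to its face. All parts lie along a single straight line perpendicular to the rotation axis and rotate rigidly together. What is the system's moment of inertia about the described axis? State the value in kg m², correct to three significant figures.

Thin rod: I_cm = (1/12)ML² = (1/12)(1.32)(1.22)² = 0.16372 kg m²; axis through the centre, so I = 0.16372 kg m².
Solid disk: I_cm = (1/2)MR² = (1/2)(4.87)(0.183)² = 0.081546 kg m²; centre at d = 0.61 + 0.183 = 0.793 m, so I = I_cm + Md² gives I = 0.081546 + (4.87)(0.793)² = 3.144 kg m².
Solid disk: I_cm = (1/2)MR² = (1/2)(2.31)(0.406)² = 0.19039 kg m²; centre at d = 0.61 + 0.183 + 0.183 + 0.406 = 1.382 m, so I = I_cm + Md² gives I = 0.19039 + (2.31)(1.382)² = 4.6023 kg m².
Total I = 0.16372 + 3.144 + 4.6023 = 7.9101 kg m².

7.91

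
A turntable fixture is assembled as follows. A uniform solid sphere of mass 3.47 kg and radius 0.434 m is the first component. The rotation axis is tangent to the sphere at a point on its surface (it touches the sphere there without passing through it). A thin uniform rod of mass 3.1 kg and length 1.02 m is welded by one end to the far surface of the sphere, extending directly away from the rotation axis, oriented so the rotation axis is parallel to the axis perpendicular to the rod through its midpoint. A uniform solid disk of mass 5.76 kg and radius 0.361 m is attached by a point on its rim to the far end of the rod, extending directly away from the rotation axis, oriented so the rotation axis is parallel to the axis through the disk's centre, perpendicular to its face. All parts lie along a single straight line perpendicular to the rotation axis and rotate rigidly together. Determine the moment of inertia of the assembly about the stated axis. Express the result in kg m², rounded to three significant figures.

Solid sphere: I_cm = (2/5)MR² = (2/5)(3.47)(0.434)² = 0.26144 kg m²; centre at d = 0.434 m, so the parallel axis theorem gives I = 0.26144 + (3.47)(0.434)² = 0.91503 kg m².
Thin rod: I_cm = (1/12)ML² = (1/12)(3.1)(1.02)² = 0.26877 kg m²; centre at d = 0.434 + 0.434 + 0.51 = 1.378 m, so the parallel axis theorem gives I = 0.26877 + (3.1)(1.378)² = 6.1553 kg m².
Solid disk: I_cm = (1/2)MR² = (1/2)(5.76)(0.361)² = 0.37532 kg m²; centre at d = 0.434 + 0.434 + 0.51 + 0.51 + 0.361 = 2.249 m, so the parallel axis theorem gives I = 0.37532 + (5.76)(2.249)² = 29.509 kg m².
Total I = 0.91503 + 6.1553 + 29.509 = 36.58 kg m².

36.6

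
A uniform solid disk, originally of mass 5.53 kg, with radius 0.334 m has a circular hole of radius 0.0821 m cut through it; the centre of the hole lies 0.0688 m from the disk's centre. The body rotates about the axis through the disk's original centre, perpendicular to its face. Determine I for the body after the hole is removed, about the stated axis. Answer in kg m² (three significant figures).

Unpierced body about its centre: I₀ = (1/2)MR² = (1/2)(5.53)(0.334)² = 0.30845 kg m².
The removed disk has mass m = M·(r/R)² = (5.53)(0.0821/0.334)² = 0.33413 kg (same uniform areal density).
Its moment of inertia about the rotation axis (parallel-axis theorem): I_hole = (1/2)mr² + md² = (1/2)(0.33413)(0.0821)² + (0.33413)(0.0688)² = 0.0027077 kg m².
Treating the hole as negative mass, I = I₀ − I_hole = 0.30845 − 0.0027077 = 0.30574 kg m².

0.306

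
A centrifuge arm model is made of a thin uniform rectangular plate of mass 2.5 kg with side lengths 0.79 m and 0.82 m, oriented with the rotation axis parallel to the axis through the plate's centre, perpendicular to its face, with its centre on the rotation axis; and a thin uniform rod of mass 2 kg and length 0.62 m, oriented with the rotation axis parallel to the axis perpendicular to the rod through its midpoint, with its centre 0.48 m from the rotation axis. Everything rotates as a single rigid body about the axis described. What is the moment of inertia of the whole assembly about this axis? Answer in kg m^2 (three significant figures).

0.795

Rectangular plate: I_cm = (1/12)M(a²+b²) = (1/12)(2.5)[(0.79)² + (0.82)²] = 0.2701 kg m^2; axis through the centre, so I = 0.2701 kg m^2.
Thin rod: I_cm = (1/12)ML² = (1/12)(2)(0.62)² = 0.064067 kg m^2; centre at d = 0.48 m, so I = I_cm + Md² gives I = 0.064067 + (2)(0.48)² = 0.52487 kg m^2.
Total I = 0.2701 + 0.52487 = 0.79497 kg m^2.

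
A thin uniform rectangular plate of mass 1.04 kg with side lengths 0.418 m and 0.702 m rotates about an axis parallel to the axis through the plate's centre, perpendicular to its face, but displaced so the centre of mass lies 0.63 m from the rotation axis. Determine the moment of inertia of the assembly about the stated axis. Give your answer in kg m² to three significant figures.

I_cm = (1/12)M(a²+b²) = (1/12)(1.04)[(0.418)² + (0.702)²] = 0.057852 kg m²; centre at d = 0.63 m, so I = I_cm + Md² gives I = 0.057852 + (1.04)(0.63)² = 0.47063 kg m².

0.471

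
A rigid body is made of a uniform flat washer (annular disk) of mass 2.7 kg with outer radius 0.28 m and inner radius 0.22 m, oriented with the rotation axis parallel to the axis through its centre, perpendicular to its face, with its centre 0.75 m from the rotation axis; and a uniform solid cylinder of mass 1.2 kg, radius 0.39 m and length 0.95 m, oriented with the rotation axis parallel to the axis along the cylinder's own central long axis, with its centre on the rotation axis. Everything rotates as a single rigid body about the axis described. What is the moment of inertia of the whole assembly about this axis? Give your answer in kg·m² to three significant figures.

1.78

Annular disk: I_cm = (1/2)M(R²+r²) = (1/2)(2.7)[(0.28)² + (0.22)²] = 0.17118 kg·m²; centre at d = 0.75 m, so the parallel axis theorem gives I = 0.17118 + (2.7)(0.75)² = 1.6899 kg·m².
Solid cylinder: I_cm = (1/2)MR² = (1/2)(1.2)(0.39)² = 0.09126 kg·m²; axis through the centre, so I = 0.09126 kg·m².
Total I = 1.6899 + 0.09126 = 1.7812 kg·m².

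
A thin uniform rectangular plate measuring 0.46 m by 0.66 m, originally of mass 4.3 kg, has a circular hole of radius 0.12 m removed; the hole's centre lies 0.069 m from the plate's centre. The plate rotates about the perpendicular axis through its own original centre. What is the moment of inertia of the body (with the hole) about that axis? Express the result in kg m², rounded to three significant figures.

Unpierced body about its centre: I₀ = (1/12)M(a²+b²) = (1/12)(4.3)[(0.46)² + (0.66)²] = 0.23191 kg m².
The removed disk has mass m = M·πr²/(ab) = (4.3)·π(0.12)²/(0.46·0.66) = 0.64074 kg (same uniform areal density).
Its moment of inertia about the rotation axis (parallel-axis theorem): I_hole = (1/2)mr² + md² = (1/2)(0.64074)(0.12)² + (0.64074)(0.069)² = 0.0076638 kg m².
Treating the hole as negative mass, I = I₀ − I_hole = 0.23191 − 0.0076638 = 0.22425 kg m².

0.224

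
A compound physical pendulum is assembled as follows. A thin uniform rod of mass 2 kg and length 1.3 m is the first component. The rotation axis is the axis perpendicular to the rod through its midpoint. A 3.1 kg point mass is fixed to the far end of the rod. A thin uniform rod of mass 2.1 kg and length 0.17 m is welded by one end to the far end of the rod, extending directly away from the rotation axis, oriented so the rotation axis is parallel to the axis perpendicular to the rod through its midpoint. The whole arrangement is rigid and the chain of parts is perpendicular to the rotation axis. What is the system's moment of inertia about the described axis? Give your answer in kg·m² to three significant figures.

2.73

Thin rod: I_cm = (1/12)ML² = (1/12)(2)(1.3)² = 0.28167 kg·m²; axis through the centre, so I = 0.28167 kg·m².
Point mass: I_cm = 0; centre at d = 0.65 m, so the parallel axis theorem gives I = 0 + (3.1)(0.65)² = 1.3098 kg·m².
Thin rod: I_cm = (1/12)ML² = (1/12)(2.1)(0.17)² = 0.0050575 kg·m²; centre at d = 0.65 + 0.085 = 0.735 m, so the parallel axis theorem gives I = 0.0050575 + (2.1)(0.735)² = 1.1395 kg·m².
Total I = 0.28167 + 1.3098 + 1.1395 = 2.7309 kg·m².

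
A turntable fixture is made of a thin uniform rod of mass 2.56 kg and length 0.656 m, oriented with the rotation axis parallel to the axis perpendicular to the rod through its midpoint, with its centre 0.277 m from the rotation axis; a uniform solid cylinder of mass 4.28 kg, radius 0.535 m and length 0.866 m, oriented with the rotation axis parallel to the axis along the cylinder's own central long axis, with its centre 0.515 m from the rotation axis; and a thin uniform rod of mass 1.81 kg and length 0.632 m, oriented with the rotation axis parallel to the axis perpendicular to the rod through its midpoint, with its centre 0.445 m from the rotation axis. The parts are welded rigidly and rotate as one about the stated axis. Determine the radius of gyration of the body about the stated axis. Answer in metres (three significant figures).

0.533

Thin rod: I_cm = (1/12)ML² = (1/12)(2.56)(0.656)² = 0.091805 kg m²; centre at d = 0.277 m, so the parallel axis theorem gives I = 0.091805 + (2.56)(0.277)² = 0.28823 kg m².
Solid cylinder: I_cm = (1/2)MR² = (1/2)(4.28)(0.535)² = 0.61252 kg m²; centre at d = 0.515 m, so the parallel axis theorem gives I = 0.61252 + (4.28)(0.515)² = 1.7477 kg m².
Thin rod: I_cm = (1/12)ML² = (1/12)(1.81)(0.632)² = 0.060246 kg m²; centre at d = 0.445 m, so the parallel axis theorem gives I = 0.060246 + (1.81)(0.445)² = 0.41867 kg m².
Total I = 2.4546 kg m²; total mass M = 8.65 kg.
k = √(I/M) = √(2.4546/8.65) = 0.5327 m.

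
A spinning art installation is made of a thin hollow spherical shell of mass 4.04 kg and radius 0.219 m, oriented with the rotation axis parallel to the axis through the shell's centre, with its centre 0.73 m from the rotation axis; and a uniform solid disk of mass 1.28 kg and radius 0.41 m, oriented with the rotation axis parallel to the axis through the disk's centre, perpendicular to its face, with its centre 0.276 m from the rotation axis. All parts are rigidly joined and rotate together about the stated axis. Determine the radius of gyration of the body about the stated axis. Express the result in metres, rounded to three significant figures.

Spherical shell: I_cm = (2/3)MR² = (2/3)(4.04)(0.219)² = 0.12917 kg m²; centre at d = 0.73 m, so the parallel axis theorem gives I = 0.12917 + (4.04)(0.73)² = 2.2821 kg m².
Solid disk: I_cm = (1/2)MR² = (1/2)(1.28)(0.41)² = 0.10758 kg m²; centre at d = 0.276 m, so the parallel axis theorem gives I = 0.10758 + (1.28)(0.276)² = 0.20509 kg m².
Total I = 2.4872 kg m²; total mass M = 5.32 kg.
k = √(I/M) = √(2.4872/5.32) = 0.68375 m.

0.684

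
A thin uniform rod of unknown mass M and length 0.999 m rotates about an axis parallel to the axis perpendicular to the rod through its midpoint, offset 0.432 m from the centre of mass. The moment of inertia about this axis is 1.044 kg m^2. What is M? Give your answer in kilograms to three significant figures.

3.87

I = I_cm + Md² = (1/12)ML² + Md² = M·[0.0833333·(0.999)² + (0.432)²] = M·0.26979.
So M = 1.044 / 0.26979 = 3.8697 kg.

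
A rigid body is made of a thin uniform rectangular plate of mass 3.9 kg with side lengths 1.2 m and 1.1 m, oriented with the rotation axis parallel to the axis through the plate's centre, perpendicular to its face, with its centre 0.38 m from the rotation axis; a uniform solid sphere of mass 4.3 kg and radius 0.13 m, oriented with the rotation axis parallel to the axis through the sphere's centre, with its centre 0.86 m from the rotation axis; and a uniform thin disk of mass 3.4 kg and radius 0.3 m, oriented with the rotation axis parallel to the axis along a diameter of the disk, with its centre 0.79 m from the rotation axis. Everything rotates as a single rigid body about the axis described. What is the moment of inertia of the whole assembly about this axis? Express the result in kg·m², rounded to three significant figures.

Rectangular plate: I_cm = (1/12)M(a²+b²) = (1/12)(3.9)[(1.2)² + (1.1)²] = 0.86125 kg·m²; centre at d = 0.38 m, so the parallel axis theorem gives I = 0.86125 + (3.9)(0.38)² = 1.4244 kg·m².
Solid sphere: I_cm = (2/5)MR² = (2/5)(4.3)(0.13)² = 0.029068 kg·m²; centre at d = 0.86 m, so the parallel axis theorem gives I = 0.029068 + (4.3)(0.86)² = 3.2093 kg·m².
Thin disk: I_cm = (1/4)MR² = (1/4)(3.4)(0.3)² = 0.0765 kg·m²; centre at d = 0.79 m, so the parallel axis theorem gives I = 0.0765 + (3.4)(0.79)² = 2.1984 kg·m².
Total I = 1.4244 + 3.2093 + 2.1984 = 6.8322 kg·m².

6.83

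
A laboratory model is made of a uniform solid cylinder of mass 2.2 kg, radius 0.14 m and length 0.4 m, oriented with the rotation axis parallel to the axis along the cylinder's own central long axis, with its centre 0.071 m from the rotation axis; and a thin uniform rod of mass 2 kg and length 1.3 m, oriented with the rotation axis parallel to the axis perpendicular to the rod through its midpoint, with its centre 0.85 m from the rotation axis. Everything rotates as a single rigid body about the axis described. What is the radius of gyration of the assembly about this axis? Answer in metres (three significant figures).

0.647

Solid cylinder: I_cm = (1/2)MR² = (1/2)(2.2)(0.14)² = 0.02156 kg·m²; centre at d = 0.071 m, so I = I_cm + Md² gives I = 0.02156 + (2.2)(0.071)² = 0.03265 kg·m².
Thin rod: I_cm = (1/12)ML² = (1/12)(2)(1.3)² = 0.28167 kg·m²; centre at d = 0.85 m, so I = I_cm + Md² gives I = 0.28167 + (2)(0.85)² = 1.7267 kg·m².
Total I = 1.7593 kg·m²; total mass M = 4.2 kg.
k = √(I/M) = √(1.7593/4.2) = 0.64721 m.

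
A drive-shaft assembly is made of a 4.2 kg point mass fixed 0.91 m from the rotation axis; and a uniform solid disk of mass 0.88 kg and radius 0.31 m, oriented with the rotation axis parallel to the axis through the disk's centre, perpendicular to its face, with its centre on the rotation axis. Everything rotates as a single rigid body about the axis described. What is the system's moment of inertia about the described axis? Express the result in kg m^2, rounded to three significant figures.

3.52

Point mass: I_cm = 0; centre at d = 0.91 m, so the parallel axis theorem gives I = 0 + (4.2)(0.91)² = 3.478 kg m^2.
Solid disk: I_cm = (1/2)MR² = (1/2)(0.88)(0.31)² = 0.042284 kg m^2; axis through the centre, so I = 0.042284 kg m^2.
Total I = 3.478 + 0.042284 = 3.5203 kg m^2.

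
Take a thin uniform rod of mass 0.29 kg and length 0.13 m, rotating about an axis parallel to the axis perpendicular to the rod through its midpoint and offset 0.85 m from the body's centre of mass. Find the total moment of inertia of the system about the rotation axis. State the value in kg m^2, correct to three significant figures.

I_cm = (1/12)ML² = (1/12)(0.29)(0.13)² = 0.00040842 kg m^2; centre at d = 0.85 m, so I = I_cm + Md² gives I = 0.00040842 + (0.29)(0.85)² = 0.20993 kg m^2.

0.210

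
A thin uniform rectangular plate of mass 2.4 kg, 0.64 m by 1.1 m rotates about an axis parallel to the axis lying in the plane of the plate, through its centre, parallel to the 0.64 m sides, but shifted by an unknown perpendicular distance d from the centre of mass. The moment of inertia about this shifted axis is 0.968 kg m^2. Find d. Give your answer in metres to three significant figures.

About the centre-of-mass axis, I_cm = (1/12)Mb² = (1/12)(2.4)(1.1)² = 0.242 kg m^2.
Parallel axis theorem: I = I_cm + Md², so Md² = 0.968 − 0.242 = 0.726 kg m^2.
d = √(0.726 / 2.4) = 0.55 m.

0.550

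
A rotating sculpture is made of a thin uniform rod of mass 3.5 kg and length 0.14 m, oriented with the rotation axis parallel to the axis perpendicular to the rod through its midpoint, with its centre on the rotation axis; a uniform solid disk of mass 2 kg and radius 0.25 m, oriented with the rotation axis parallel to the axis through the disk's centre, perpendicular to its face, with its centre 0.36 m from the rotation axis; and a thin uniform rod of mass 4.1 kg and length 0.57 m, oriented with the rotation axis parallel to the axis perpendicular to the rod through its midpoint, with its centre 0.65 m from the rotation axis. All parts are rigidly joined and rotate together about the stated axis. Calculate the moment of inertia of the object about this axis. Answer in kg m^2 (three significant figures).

Thin rod: I_cm = (1/12)ML² = (1/12)(3.5)(0.14)² = 0.0057167 kg m^2; axis through the centre, so I = 0.0057167 kg m^2.
Solid disk: I_cm = (1/2)MR² = (1/2)(2)(0.25)² = 0.0625 kg m^2; centre at d = 0.36 m, so I = I_cm + Md² gives I = 0.0625 + (2)(0.36)² = 0.3217 kg m^2.
Thin rod: I_cm = (1/12)ML² = (1/12)(4.1)(0.57)² = 0.11101 kg m^2; centre at d = 0.65 m, so I = I_cm + Md² gives I = 0.11101 + (4.1)(0.65)² = 1.8433 kg m^2.
Total I = 0.0057167 + 0.3217 + 1.8433 = 2.1707 kg m^2.

2.17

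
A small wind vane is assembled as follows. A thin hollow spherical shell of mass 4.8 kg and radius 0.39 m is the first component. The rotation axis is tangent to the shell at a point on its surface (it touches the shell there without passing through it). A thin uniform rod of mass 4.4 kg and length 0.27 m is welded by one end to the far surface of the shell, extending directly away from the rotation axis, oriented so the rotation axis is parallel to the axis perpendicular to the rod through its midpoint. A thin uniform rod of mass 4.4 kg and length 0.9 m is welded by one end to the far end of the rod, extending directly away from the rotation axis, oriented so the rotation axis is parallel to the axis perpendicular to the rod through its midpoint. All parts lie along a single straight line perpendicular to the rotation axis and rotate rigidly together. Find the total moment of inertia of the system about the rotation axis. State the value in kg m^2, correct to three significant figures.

15.1

Spherical shell: I_cm = (2/3)MR² = (2/3)(4.8)(0.39)² = 0.48672 kg m^2; centre at d = 0.39 m, so the parallel axis theorem gives I = 0.48672 + (4.8)(0.39)² = 1.2168 kg m^2.
Thin rod: I_cm = (1/12)ML² = (1/12)(4.4)(0.27)² = 0.02673 kg m^2; centre at d = 0.39 + 0.39 + 0.135 = 0.915 m, so the parallel axis theorem gives I = 0.02673 + (4.4)(0.915)² = 3.7105 kg m^2.
Thin rod: I_cm = (1/12)ML² = (1/12)(4.4)(0.9)² = 0.297 kg m^2; centre at d = 0.39 + 0.39 + 0.135 + 0.135 + 0.45 = 1.5 m, so the parallel axis theorem gives I = 0.297 + (4.4)(1.5)² = 10.197 kg m^2.
Total I = 1.2168 + 3.7105 + 10.197 = 15.124 kg m^2.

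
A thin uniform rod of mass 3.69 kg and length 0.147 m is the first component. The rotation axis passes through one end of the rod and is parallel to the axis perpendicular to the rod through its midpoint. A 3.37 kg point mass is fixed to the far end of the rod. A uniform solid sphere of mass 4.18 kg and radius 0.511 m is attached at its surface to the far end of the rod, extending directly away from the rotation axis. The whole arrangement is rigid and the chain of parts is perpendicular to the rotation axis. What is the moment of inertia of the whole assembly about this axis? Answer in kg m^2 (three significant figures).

2.35

Thin rod: I_cm = (1/12)ML² = (1/12)(3.69)(0.147)² = 0.0066448 kg m^2; centre at d = 0.0735 m, so the parallel axis theorem gives I = 0.0066448 + (3.69)(0.0735)² = 0.026579 kg m^2.
Point mass: I_cm = 0; centre at d = 0.0735 + 0.0735 = 0.147 m, so the parallel axis theorem gives I = 0 + (3.37)(0.147)² = 0.072822 kg m^2.
Solid sphere: I_cm = (2/5)MR² = (2/5)(4.18)(0.511)² = 0.43659 kg m^2; centre at d = 0.0735 + 0.0735 + 0.511 = 0.658 m, so the parallel axis theorem gives I = 0.43659 + (4.18)(0.658)² = 2.2464 kg m^2.
Total I = 0.026579 + 0.072822 + 2.2464 = 2.3458 kg m^2.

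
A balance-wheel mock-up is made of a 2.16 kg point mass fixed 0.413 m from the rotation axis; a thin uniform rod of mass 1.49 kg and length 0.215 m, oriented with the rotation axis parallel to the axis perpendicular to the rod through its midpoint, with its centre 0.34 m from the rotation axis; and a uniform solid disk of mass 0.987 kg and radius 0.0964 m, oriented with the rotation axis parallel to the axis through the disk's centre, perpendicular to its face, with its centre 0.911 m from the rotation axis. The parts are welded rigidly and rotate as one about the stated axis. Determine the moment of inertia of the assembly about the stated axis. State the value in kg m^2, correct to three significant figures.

1.37

Point mass: I_cm = 0; centre at d = 0.413 m, so I = I_cm + Md² gives I = 0 + (2.16)(0.413)² = 0.36843 kg m^2.
Thin rod: I_cm = (1/12)ML² = (1/12)(1.49)(0.215)² = 0.0057396 kg m^2; centre at d = 0.34 m, so I = I_cm + Md² gives I = 0.0057396 + (1.49)(0.34)² = 0.17798 kg m^2.
Solid disk: I_cm = (1/2)MR² = (1/2)(0.987)(0.0964)² = 0.0045861 kg m^2; centre at d = 0.911 m, so I = I_cm + Md² gives I = 0.0045861 + (0.987)(0.911)² = 0.82372 kg m^2.
Total I = 0.36843 + 0.17798 + 0.82372 = 1.3701 kg m^2.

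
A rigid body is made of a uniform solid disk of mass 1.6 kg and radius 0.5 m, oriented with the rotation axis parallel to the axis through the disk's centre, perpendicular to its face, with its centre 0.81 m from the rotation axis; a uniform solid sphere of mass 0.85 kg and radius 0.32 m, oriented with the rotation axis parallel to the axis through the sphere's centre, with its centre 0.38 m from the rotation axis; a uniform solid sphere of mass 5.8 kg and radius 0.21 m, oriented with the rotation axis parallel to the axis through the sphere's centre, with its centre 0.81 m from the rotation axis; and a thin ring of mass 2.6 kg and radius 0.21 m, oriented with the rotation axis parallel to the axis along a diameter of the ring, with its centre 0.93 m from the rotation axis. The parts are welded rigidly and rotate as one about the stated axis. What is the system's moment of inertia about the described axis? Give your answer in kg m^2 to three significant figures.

7.62

Solid disk: I_cm = (1/2)MR² = (1/2)(1.6)(0.5)² = 0.2 kg m^2; centre at d = 0.81 m, so I = I_cm + Md² gives I = 0.2 + (1.6)(0.81)² = 1.2498 kg m^2.
Solid sphere: I_cm = (2/5)MR² = (2/5)(0.85)(0.32)² = 0.034816 kg m^2; centre at d = 0.38 m, so I = I_cm + Md² gives I = 0.034816 + (0.85)(0.38)² = 0.15756 kg m^2.
Solid sphere: I_cm = (2/5)MR² = (2/5)(5.8)(0.21)² = 0.10231 kg m^2; centre at d = 0.81 m, so I = I_cm + Md² gives I = 0.10231 + (5.8)(0.81)² = 3.9077 kg m^2.
Thin ring: I_cm = (1/2)MR² = (1/2)(2.6)(0.21)² = 0.05733 kg m^2; centre at d = 0.93 m, so I = I_cm + Md² gives I = 0.05733 + (2.6)(0.93)² = 2.3061 kg m^2.
Total I = 1.2498 + 0.15756 + 3.9077 + 2.3061 = 7.6211 kg m^2.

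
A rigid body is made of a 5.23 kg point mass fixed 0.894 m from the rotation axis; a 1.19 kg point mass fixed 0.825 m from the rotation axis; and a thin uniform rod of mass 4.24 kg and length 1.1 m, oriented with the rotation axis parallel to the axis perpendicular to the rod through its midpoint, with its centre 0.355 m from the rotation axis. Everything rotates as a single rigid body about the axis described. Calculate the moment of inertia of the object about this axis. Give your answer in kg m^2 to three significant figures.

Point mass: I_cm = 0; centre at d = 0.894 m, so I = I_cm + Md² gives I = 0 + (5.23)(0.894)² = 4.18 kg m^2.
Point mass: I_cm = 0; centre at d = 0.825 m, so I = I_cm + Md² gives I = 0 + (1.19)(0.825)² = 0.80994 kg m^2.
Thin rod: I_cm = (1/12)ML² = (1/12)(4.24)(1.1)² = 0.42753 kg m^2; centre at d = 0.355 m, so I = I_cm + Md² gives I = 0.42753 + (4.24)(0.355)² = 0.96188 kg m^2.
Total I = 4.18 + 0.80994 + 0.96188 = 5.9518 kg m^2.

5.95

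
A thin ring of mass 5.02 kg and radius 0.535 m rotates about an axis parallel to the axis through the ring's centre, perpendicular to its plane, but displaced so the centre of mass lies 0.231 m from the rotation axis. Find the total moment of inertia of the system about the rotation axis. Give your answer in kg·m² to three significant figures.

I_cm = MR² = (5.02)(0.535)² = 1.4368 kg·m²; centre at d = 0.231 m, so I = I_cm + Md² gives I = 1.4368 + (5.02)(0.231)² = 1.7047 kg·m².

1.70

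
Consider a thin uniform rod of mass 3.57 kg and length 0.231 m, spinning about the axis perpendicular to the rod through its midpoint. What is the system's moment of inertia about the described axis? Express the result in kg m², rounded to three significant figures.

I_cm = (1/12)ML² = (1/12)(3.57)(0.231)² = 0.015875 kg m²; axis through the centre, so I = 0.015875 kg m².

0.0159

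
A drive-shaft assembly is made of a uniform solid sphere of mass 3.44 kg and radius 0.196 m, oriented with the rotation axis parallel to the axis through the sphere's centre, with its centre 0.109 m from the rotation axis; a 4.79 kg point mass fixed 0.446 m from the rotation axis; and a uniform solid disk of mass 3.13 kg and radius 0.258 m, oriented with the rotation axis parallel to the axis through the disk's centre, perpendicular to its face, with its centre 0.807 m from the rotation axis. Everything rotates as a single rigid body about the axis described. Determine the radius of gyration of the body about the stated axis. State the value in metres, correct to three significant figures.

0.530

Solid sphere: I_cm = (2/5)MR² = (2/5)(3.44)(0.196)² = 0.05286 kg m²; centre at d = 0.109 m, so I = I_cm + Md² gives I = 0.05286 + (3.44)(0.109)² = 0.093731 kg m².
Point mass: I_cm = 0; centre at d = 0.446 m, so I = I_cm + Md² gives I = 0 + (4.79)(0.446)² = 0.95281 kg m².
Solid disk: I_cm = (1/2)MR² = (1/2)(3.13)(0.258)² = 0.10417 kg m²; centre at d = 0.807 m, so I = I_cm + Md² gives I = 0.10417 + (3.13)(0.807)² = 2.1426 kg m².
Total I = 3.1891 kg m²; total mass M = 11.36 kg.
k = √(I/M) = √(3.1891/11.36) = 0.52984 m.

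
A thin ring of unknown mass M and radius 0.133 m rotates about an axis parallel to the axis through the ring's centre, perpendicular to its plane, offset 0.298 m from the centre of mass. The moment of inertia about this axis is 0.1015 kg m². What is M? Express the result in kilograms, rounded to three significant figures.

I = I_cm + Md² = MR² + Md² = M·[1·(0.133)² + (0.298)²] = M·0.10649.
So M = 0.1015 / 0.10649 = 0.95311 kg.

0.953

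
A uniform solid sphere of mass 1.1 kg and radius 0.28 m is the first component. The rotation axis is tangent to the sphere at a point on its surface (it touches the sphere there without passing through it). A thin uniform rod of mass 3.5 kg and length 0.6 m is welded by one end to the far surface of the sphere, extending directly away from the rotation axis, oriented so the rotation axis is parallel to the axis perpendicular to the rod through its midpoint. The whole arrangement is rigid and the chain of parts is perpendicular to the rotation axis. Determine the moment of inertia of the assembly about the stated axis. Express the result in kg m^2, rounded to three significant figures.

Solid sphere: I_cm = (2/5)MR² = (2/5)(1.1)(0.28)² = 0.034496 kg m^2; centre at d = 0.28 m, so the parallel axis theorem gives I = 0.034496 + (1.1)(0.28)² = 0.12074 kg m^2.
Thin rod: I_cm = (1/12)ML² = (1/12)(3.5)(0.6)² = 0.105 kg m^2; centre at d = 0.28 + 0.28 + 0.3 = 0.86 m, so the parallel axis theorem gives I = 0.105 + (3.5)(0.86)² = 2.6936 kg m^2.
Total I = 0.12074 + 2.6936 = 2.8143 kg m^2.

2.81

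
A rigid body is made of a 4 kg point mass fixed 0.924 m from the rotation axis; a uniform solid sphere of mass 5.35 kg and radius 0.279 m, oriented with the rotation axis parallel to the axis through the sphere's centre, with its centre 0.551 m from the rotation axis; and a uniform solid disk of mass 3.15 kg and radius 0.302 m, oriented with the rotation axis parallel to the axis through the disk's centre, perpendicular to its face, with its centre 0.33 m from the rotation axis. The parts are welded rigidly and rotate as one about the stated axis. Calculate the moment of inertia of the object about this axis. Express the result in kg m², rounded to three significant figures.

Point mass: I_cm = 0; centre at d = 0.924 m, so the parallel axis theorem gives I = 0 + (4)(0.924)² = 3.4151 kg m².
Solid sphere: I_cm = (2/5)MR² = (2/5)(5.35)(0.279)² = 0.16658 kg m²; centre at d = 0.551 m, so the parallel axis theorem gives I = 0.16658 + (5.35)(0.551)² = 1.7908 kg m².
Solid disk: I_cm = (1/2)MR² = (1/2)(3.15)(0.302)² = 0.14365 kg m²; centre at d = 0.33 m, so the parallel axis theorem gives I = 0.14365 + (3.15)(0.33)² = 0.48668 kg m².
Total I = 3.4151 + 1.7908 + 0.48668 = 5.6926 kg m².

5.69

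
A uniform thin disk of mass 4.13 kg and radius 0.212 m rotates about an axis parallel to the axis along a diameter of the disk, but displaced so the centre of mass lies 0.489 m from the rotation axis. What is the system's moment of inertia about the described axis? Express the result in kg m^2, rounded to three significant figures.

I_cm = (1/4)MR² = (1/4)(4.13)(0.212)² = 0.046405 kg m^2; centre at d = 0.489 m, so I = I_cm + Md² gives I = 0.046405 + (4.13)(0.489)² = 1.034 kg m^2.

1.03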